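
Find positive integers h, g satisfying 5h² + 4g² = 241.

Try small values of h and check whether (241 - 5h²)/4 is a perfect square.
h = 3: 5·3² = 45, so 4g² = 241 - 45 = 196, giving g² = 49, g = 7.
Check: 5·3² + 4·7² = 45 + 196 = 241 ✓

h = 3, g = 7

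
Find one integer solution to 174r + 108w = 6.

Step 1: Check solvability.
gcd(174, 108) = 6
Since 6 divides 6, solutions exist.

Step 2: Apply extended Euclidean algorithm to find gcd.
We find integers such that 174*x0 + 108*y0 = 6

Step 3: Scale the particular solution.
Multiply by 6/6 = 1:
r = 5, w = -8

Step 4: Verify.
174*(5) + 108*(-8) = 6 = 6 ✓

r = 5, w = -8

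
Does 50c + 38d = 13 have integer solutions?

Step 1: Compute gcd(50, 38).
gcd(50, 38) = 2

Step 2: Check divisibility.
Does 2 divide 13? 13 = 2 x 6 + 1, so no.

By the theorem on linear Diophantine equations, 50c + 38d = 13 has integer solutions if and only if gcd(50, 38) divides 13. Since 2 does not divide 13, no solutions exist.

No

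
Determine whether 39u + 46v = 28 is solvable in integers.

Step 1: Compute gcd(39, 46).
gcd(39, 46) = 1

Step 2: Check divisibility.
Does 1 divide 28? 28 = 1 x 28, so yes.

By the theorem on linear Diophantine equations, 39u + 46v = 28 has integer solutions if and only if gcd(39, 46) divides 28. Since 1 | 28, solutions exist.

Yes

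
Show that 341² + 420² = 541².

Compute a² + b²:
341² + 420² = 116281 + 176400 = 292681
Compute c²:
541² = 292681
Since 292681 = 292681, it is a Pythagorean triple.

Yes, it is a Pythagorean triple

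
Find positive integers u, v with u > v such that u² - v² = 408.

Factor: u² - v² = (u+v)(u-v) = 408.
We need two factors of 408 with the same parity.
Use u+v = 204 and u-v = 2 (product 204·2 = 408).
Adding: 2u = 206, so u = 103.
Subtracting: 2v = 202, so v = 101.
Check: 103² - 101² = 10609 - 10201 = 408 ✓

u = 103, v = 101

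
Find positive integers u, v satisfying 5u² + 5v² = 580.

Try small values of u and check whether (580 - 5u²)/5 is a perfect square.
u = 4: 5·4² = 80, so 5v² = 580 - 80 = 500, giving v² = 100, v = 10.
Check: 5·4² + 5·10² = 80 + 500 = 580 ✓

u = 4, v = 10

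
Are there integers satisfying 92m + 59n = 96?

Step 1: Compute gcd(92, 59).
gcd(92, 59) = 1

Step 2: Check divisibility.
Does 1 divide 96? 96 = 1 x 96, so yes.

By the theorem on linear Diophantine equations, 92m + 59n = 96 has integer solutions if and only if gcd(92, 59) divides 96. Since 1 | 96, solutions exist.

Yes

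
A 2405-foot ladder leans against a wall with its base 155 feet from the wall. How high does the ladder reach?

The ladder, wall, and ground form a right triangle with hypotenuse 2405 and one leg 155.
By the Pythagorean theorem: h² = 2405² - 155² = 5784025 - 24025 = 5760000
h = √5760000 = 2400 feet

2400 feet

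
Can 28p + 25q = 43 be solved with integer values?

Step 1: Compute gcd(28, 25).
gcd(28, 25) = 1

Step 2: Check divisibility.
Does 1 divide 43? 43 = 1 x 43, so yes.

By the theorem on linear Diophantine equations, 28p + 25q = 43 has integer solutions if and only if gcd(28, 25) divides 43. Since 1 | 43, solutions exist.

Yes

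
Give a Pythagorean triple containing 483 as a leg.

We need the other leg and hypotenuse such that 483² + x² = c².
Take x = 44, c = 485: 483² + 44² = 233289 + 1936 = 235225 = 485² ✓
Triple: (483, 44, 485)

(483, 44, 485)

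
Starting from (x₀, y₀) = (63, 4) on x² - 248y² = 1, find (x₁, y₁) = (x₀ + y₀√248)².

Solutions to x² - Dy² = 1 are generated by powers of (x₀ + y₀√D).
The next solution satisfies x₁ + y₁√248 = (x₀ + y₀√248)², giving:
x₁ = x₀² + 248y₀² = 63² + 248·4² = 3969 + 3968 = 7937
y₁ = 2x₀y₀ = 2·63·4 = 504

Verify: 7937² - 248·504² = 62995969 - 62995968 = 1 ✓

x = 7937, y = 504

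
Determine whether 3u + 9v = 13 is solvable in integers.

Step 1: Compute gcd(3, 9).
gcd(3, 9) = 3

Step 2: Check divisibility.
Does 3 divide 13? 13 = 3 x 4 + 1, so no.

By the theorem on linear Diophantine equations, 3u + 9v = 13 has integer solutions if and only if gcd(3, 9) divides 13. Since 3 does not divide 13, no solutions exist.

No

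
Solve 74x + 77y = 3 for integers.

Step 1: Check solvability.
gcd(74, 77) = 1
Since 1 divides 3, solutions exist.

Step 2: Apply extended Euclidean algorithm to find gcd.
We find integers such that 74*x0 + 77*y0 = 1

Step 3: Scale the particular solution.
Multiply by 3/1 = 3:
x = -78, y = 75

Step 4: Verify.
74*(-78) + 77*(75) = 3 = 3 ✓

x = -78, y = 75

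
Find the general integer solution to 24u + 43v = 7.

Step 1: Compute gcd(24, 43) = 1.
Since 1 divides 7, solutions exist.

Step 2: Find a particular solution using extended Euclidean algorithm.
We get u₀ = 63, v₀ = -35.
Check: 24*63 + 43*-35 = 7 = 7 ✓

Step 3: Write the general solution.
u = 63 + (43/1)t = 63 + 43t
v = -35 - (24/1)t = -35 - 24t
for any integer t.

u = 63 + 43t, v = -35 - 24t for integer t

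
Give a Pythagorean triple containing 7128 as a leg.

We need the other leg and hypotenuse such that 7128² + x² = c².
Take x = 3654, c = 8010: 7128² + 3654² = 50808384 + 13351716 = 64160100 = 8010² ✓
Triple: (3654, 7128, 8010)

(3654, 7128, 8010)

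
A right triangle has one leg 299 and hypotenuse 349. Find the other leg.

b² = c² - a² = 121801 - 89401 = 32400
b = 180

180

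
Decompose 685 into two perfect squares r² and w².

We need to find integers r, w > 0 such that r² + w² = 685.
Trying r = 3: w² = 685 - 3² = 685 - 9 = 676
w = 26
Check: 3² + 26² = 9 + 676 = 685 ✓

685 = 3² + 26²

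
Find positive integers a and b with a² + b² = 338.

We need to find integers a, b > 0 such that a² + b² = 338.
Trying a = 7: b² = 338 - 7² = 338 - 49 = 289
b = 17
Check: 7² + 17² = 49 + 289 = 338 ✓

338 = 7² + 17²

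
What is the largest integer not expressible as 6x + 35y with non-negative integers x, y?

For two coprime denominations a and b, the Frobenius number (largest value not representable as a non-negative combination) is ab - a - b.
Here gcd(6, 35) = 1, so they are coprime.
F(6, 35) = 6·35 - 6 - 35 = 210 - 41 = 169

169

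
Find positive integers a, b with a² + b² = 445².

We need a² + b² = 445² = 198025.
Trying: 437² + 84² = 190969 + 7056 = 198025 ✓

(437, 84, 445)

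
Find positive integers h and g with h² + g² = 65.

We need to find integers h, g > 0 such that h² + g² = 65.
Trying h = 1: g² = 65 - 1² = 65 - 1 = 64
g = 8
Check: 1² + 8² = 1 + 64 = 65 ✓

65 = 1² + 8²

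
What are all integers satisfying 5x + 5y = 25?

Step 1: Compute gcd(5, 5) = 5.
Since 5 divides 25, solutions exist.

Step 2: Find a particular solution using extended Euclidean algorithm.
We get x₀ = 0, y₀ = 5.
Check: 5*0 + 5*5 = 25 = 25 ✓

Step 3: Write the general solution.
x = 0 + (5/5)t = 0 + 1t
y = 5 - (5/5)t = 5 - 1t
for any integer t.

x = 0 + 1t, y = 5 - 1t for integer t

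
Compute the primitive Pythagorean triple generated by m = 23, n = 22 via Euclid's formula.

a = m² - n² = 23² - 22² = 529 - 484 = 45
b = 2mn = 2·23·22 = 1012
c = m² + n² = 529 + 484 = 1013
Verify: 45² + 1012² = 2025 + 1024144 = 1026169 = 1013² ✓

(45, 1012, 1013)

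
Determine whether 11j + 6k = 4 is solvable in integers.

Step 1: Compute gcd(11, 6).
gcd(11, 6) = 1

Step 2: Check divisibility.
Does 1 divide 4? 4 = 1 x 4, so yes.

By the theorem on linear Diophantine equations, 11j + 6k = 4 has integer solutions if and only if gcd(11, 6) divides 4. Since 1 | 4, solutions exist.

Yes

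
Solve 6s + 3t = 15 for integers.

Step 1: Check solvability.
gcd(6, 3) = 3
Since 3 divides 15, solutions exist.

Step 2: Apply extended Euclidean algorithm to find gcd.
We find integers such that 6*x0 + 3*y0 = 3

Step 3: Scale the particular solution.
Multiply by 15/3 = 5:
s = 0, t = 5

Step 4: Verify.
6*(0) + 3*(5) = 15 = 15 ✓

s = 0, t = 5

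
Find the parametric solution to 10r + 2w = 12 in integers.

Step 1: Compute gcd(10, 2) = 2.
Since 2 divides 12, solutions exist.

Step 2: Find a particular solution using extended Euclidean algorithm.
We get r₀ = 0, w₀ = 6.
Check: 10*0 + 2*6 = 12 = 12 ✓

Step 3: Write the general solution.
r = 0 + (2/2)t = 0 + 1t
w = 6 - (10/2)t = 6 - 5t
for any integer t.

r = 0 + 1t, w = 6 - 5t for integer t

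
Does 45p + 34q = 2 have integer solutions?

Step 1: Compute gcd(45, 34).
gcd(45, 34) = 1

Step 2: Check divisibility.
Does 1 divide 2? 2 = 1 x 2, so yes.

By the theorem on linear Diophantine equations, 45p + 34q = 2 has integer solutions if and only if gcd(45, 34) divides 2. Since 1 | 2, solutions exist.

Yes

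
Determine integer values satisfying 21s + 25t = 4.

Step 1: Check solvability.
gcd(21, 25) = 1
Since 1 divides 4, solutions exist.

Step 2: Apply extended Euclidean algorithm to find gcd.
We find integers such that 21*x0 + 25*y0 = 1

Step 3: Scale the particular solution.
Multiply by 4/1 = 4:
s = 24, t = -20

Step 4: Verify.
21*(24) + 25*(-20) = 4 = 4 ✓

s = 24, t = -20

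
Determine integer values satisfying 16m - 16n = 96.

Step 1: Check solvability.
gcd(16, 16) = 16
Since 16 divides 96, solutions exist.

Step 2: Apply extended Euclidean algorithm to find gcd.
We find integers such that 16*x0 + 16*y0 = 16

Step 3: Scale the particular solution.
Multiply by 96/16 = 6:
m = 0, n = -6

Step 4: Verify.
16*(0) - 16*(-6) = 96 = 96 ✓

m = 0, n = -6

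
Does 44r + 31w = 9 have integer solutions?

Step 1: Compute gcd(44, 31).
gcd(44, 31) = 1

Step 2: Check divisibility.
Does 1 divide 9? 9 = 1 x 9, so yes.

By the theorem on linear Diophantine equations, 44r + 31w = 9 has integer solutions if and only if gcd(44, 31) divides 9. Since 1 | 9, solutions exist.

Yes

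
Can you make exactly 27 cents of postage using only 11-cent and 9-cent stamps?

We need non-negative x, y with 11x + 9y = 27.
gcd(11, 9) = 1 divides 27, so integer solutions exist.
Search for a non-negative one: x = 0 gives 9y = 27 - 0 = 27, so y = 3.
Check: 11·0 + 9·3 = 27 ✓

Yes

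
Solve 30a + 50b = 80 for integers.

Step 1: Check solvability.
gcd(30, 50) = 10
Since 10 divides 80, solutions exist.

Step 2: Apply extended Euclidean algorithm to find gcd.
We find integers such that 30*x0 + 50*y0 = 10

Step 3: Scale the particular solution.
Multiply by 80/10 = 8:
a = 16, b = -8

Step 4: Verify.
30*(16) + 50*(-8) = 80 = 80 ✓

a = 16, b = -8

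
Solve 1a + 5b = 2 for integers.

Step 1: Check solvability.
gcd(1, 5) = 1
Since 1 divides 2, solutions exist.

Step 2: Apply extended Euclidean algorithm to find gcd.
We find integers such that 1*x0 + 5*y0 = 1

Step 3: Scale the particular solution.
Multiply by 2/1 = 2:
a = 2, b = 0

Step 4: Verify.
1*(2) + 5*(0) = 2 = 2 ✓

a = 2, b = 0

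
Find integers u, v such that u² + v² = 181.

We need to find integers u, v > 0 such that u² + v² = 181.
Trying u = 9: v² = 181 - 9² = 181 - 81 = 100
v = 10
Check: 9² + 10² = 81 + 100 = 181 ✓

181 = 9² + 10²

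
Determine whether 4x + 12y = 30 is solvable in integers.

Step 1: Compute gcd(4, 12).
gcd(4, 12) = 4

Step 2: Check divisibility.
Does 4 divide 30? 30 = 4 x 7 + 2, so no.

By the theorem on linear Diophantine equations, 4x + 12y = 30 has integer solutions if and only if gcd(4, 12) divides 30. Since 4 does not divide 30, no solutions exist.

No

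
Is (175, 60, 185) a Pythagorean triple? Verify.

Compute a² + b² = 175² + 60² = 30625 + 3600 = 34225
Compute c² = 185² = 34225
Since 34225 = 34225, confirmed.

Yes, it is a Pythagorean triple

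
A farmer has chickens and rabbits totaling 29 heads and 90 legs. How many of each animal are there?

Let c = chickens, r = rabbits.
Heads: c + r = 29
Legs: 2c + 4r = 90
From the first equation, c = 29 - r. Substitute:
2(29 - r) + 4r = 90
58 + 2r = 90
r = (90 - 58)/2 = 16
c = 29 - 16 = 13

Chickens: 13, Rabbits: 16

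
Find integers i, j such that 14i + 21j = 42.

Step 1: Check solvability.
gcd(14, 21) = 7
Since 7 divides 42, solutions exist.

Step 2: Apply extended Euclidean algorithm to find gcd.
We find integers such that 14*x0 + 21*y0 = 7

Step 3: Scale the particular solution.
Multiply by 42/7 = 6:
i = -6, j = 6

Step 4: Verify.
14*(-6) + 21*(6) = 42 = 42 ✓

i = -6, j = 6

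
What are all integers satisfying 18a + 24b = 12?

Step 1: Compute gcd(18, 24) = 6.
Since 6 divides 12, solutions exist.

Step 2: Find a particular solution using extended Euclidean algorithm.
We get a₀ = -2, b₀ = 2.
Check: 18*-2 + 24*2 = 12 = 12 ✓

Step 3: Write the general solution.
a = -2 + (24/6)t = -2 + 4t
b = 2 - (18/6)t = 2 - 3t
for any integer t.

a = -2 + 4t, b = 2 - 3t for integer t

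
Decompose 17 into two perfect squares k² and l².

We need to find integers k, l > 0 such that k² + l² = 17.
Trying k = 1: l² = 17 - 1² = 17 - 1 = 16
l = 4
Check: 1² + 4² = 1 + 16 = 17 ✓

17 = 1² + 4²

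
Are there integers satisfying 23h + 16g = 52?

Step 1: Compute gcd(23, 16).
gcd(23, 16) = 1

Step 2: Check divisibility.
Does 1 divide 52? 52 = 1 x 52, so yes.

By the theorem on linear Diophantine equations, 23h + 16g = 52 has integer solutions if and only if gcd(23, 16) divides 52. Since 1 | 52, solutions exist.

Yes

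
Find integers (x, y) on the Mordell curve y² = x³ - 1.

Try small integer x values and check whether x³ - 1 is a perfect square.
x = 1: x³ - 1 = 1³ - 1 = 1 - 1 = 0
Is 0 a perfect square? 0² = 0 ✓
So (x, y) = (1, 0) is a solution.

x = 1, y = 0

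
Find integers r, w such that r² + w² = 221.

We need to find integers r, w > 0 such that r² + w² = 221.
Trying r = 5: w² = 221 - 5² = 221 - 25 = 196
w = 14
Check: 5² + 14² = 25 + 196 = 221 ✓

221 = 5² + 14²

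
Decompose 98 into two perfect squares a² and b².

We need to find integers a, b > 0 such that a² + b² = 98.
Trying a = 7: b² = 98 - 7² = 98 - 49 = 49
b = 7
Check: 7² + 7² = 49 + 49 = 98 ✓

98 = 7² + 7²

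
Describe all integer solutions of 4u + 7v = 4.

Step 1: Compute gcd(4, 7) = 1.
Since 1 divides 4, solutions exist.

Step 2: Find a particular solution using extended Euclidean algorithm.
We get u₀ = 8, v₀ = -4.
Check: 4*8 + 7*-4 = 4 = 4 ✓

Step 3: Write the general solution.
u = 8 + (7/1)t = 8 + 7t
v = -4 - (4/1)t = -4 - 4t
for any integer t.

u = 8 + 7t, v = -4 - 4t for integer t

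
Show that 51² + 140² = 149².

Compute a² + b²:
51² + 140² = 2601 + 19600 = 22201
Compute c²:
149² = 22201
Since 22201 = 22201, it is a Pythagorean triple.

Yes, it is a Pythagorean triple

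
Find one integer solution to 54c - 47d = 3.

Step 1: Check solvability.
gcd(54, 47) = 1
Since 1 divides 3, solutions exist.

Step 2: Apply extended Euclidean algorithm to find gcd.
We find integers such that 54*x0 + 47*y0 = 1

Step 3: Scale the particular solution.
Multiply by 3/1 = 3:
c = -60, d = -69

Step 4: Verify.
54*(-60) - 47*(-69) = 3 = 3 ✓

c = -60, d = -69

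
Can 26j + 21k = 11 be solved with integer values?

Step 1: Compute gcd(26, 21).
gcd(26, 21) = 1

Step 2: Check divisibility.
Does 1 divide 11? 11 = 1 x 11, so yes.

By the theorem on linear Diophantine equations, 26j + 21k = 11 has integer solutions if and only if gcd(26, 21) divides 11. Since 1 | 11, solutions exist.

Yes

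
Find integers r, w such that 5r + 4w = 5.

Step 1: Check solvability.
gcd(5, 4) = 1
Since 1 divides 5, solutions exist.

Step 2: Apply extended Euclidean algorithm to find gcd.
We find integers such that 5*x0 + 4*y0 = 1

Step 3: Scale the particular solution.
Multiply by 5/1 = 5:
r = 5, w = -5

Step 4: Verify.
5*(5) + 4*(-5) = 5 = 5 ✓

r = 5, w = -5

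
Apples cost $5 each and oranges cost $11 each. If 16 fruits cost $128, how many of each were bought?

Let a = apples, o = oranges.
a + o = 16
5a + 11o = 128
Substitute o = 16 - a:
5a + 11(16 - a) = 128
(5 - 11)a = 128 - 176
-6a = -48
a = 8, o = 16 - 8 = 8

Apples: 8, Oranges: 8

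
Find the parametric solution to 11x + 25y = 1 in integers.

Step 1: Compute gcd(11, 25) = 1.
Since 1 divides 1, solutions exist.

Step 2: Find a particular solution using extended Euclidean algorithm.
We get x₀ = -9, y₀ = 4.
Check: 11*-9 + 25*4 = 1 = 1 ✓

Step 3: Write the general solution.
x = -9 + (25/1)t = -9 + 25t
y = 4 - (11/1)t = 4 - 11t
for any integer t.

x = -9 + 25t, y = 4 - 11t for integer t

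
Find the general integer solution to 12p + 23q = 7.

Step 1: Compute gcd(12, 23) = 1.
Since 1 divides 7, solutions exist.

Step 2: Find a particular solution using extended Euclidean algorithm.
We get p₀ = 14, q₀ = -7.
Check: 12*14 + 23*-7 = 7 = 7 ✓

Step 3: Write the general solution.
p = 14 + (23/1)t = 14 + 23t
q = -7 - (12/1)t = -7 - 12t
for any integer t.

p = 14 + 23t, q = -7 - 12t for integer t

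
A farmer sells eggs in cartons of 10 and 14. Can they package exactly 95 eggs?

We need non-negative a, b with 10a + 14b = 95.
gcd(10, 14) = 2, and 2 does not divide 95.
No integer solutions exist.

No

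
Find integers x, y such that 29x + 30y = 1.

Step 1: Check solvability.
gcd(29, 30) = 1
Since 1 divides 1, solutions exist.

Step 2: Apply extended Euclidean algorithm to find gcd.
We find integers such that 29*x0 + 30*y0 = 1

Step 3: Scale the particular solution.
Multiply by 1/1 = 1:
x = -1, y = 1

Step 4: Verify.
29*(-1) + 30*(1) = 1 = 1 ✓

x = -1, y = 1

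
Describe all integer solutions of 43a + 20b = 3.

Step 1: Compute gcd(43, 20) = 1.
Since 1 divides 3, solutions exist.

Step 2: Find a particular solution using extended Euclidean algorithm.
We get a₀ = 21, b₀ = -45.
Check: 43*21 + 20*-45 = 3 = 3 ✓

Step 3: Write the general solution.
a = 21 + (20/1)t = 21 + 20t
b = -45 - (43/1)t = -45 - 43t
for any integer t.

a = 21 + 20t, b = -45 - 43t for integer t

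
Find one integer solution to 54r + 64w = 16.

Step 1: Check solvability.
gcd(54, 64) = 2
Since 2 divides 16, solutions exist.

Step 2: Apply extended Euclidean algorithm to find gcd.
We find integers such that 54*x0 + 64*y0 = 2

Step 3: Scale the particular solution.
Multiply by 16/2 = 8:
r = -104, w = 88

Step 4: Verify.
54*(-104) + 64*(88) = 16 = 16 ✓

r = -104, w = 88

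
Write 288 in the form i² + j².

We need to find integers i, j > 0 such that i² + j² = 288.
Trying i = 12: j² = 288 - 12² = 288 - 144 = 144
j = 12
Check: 12² + 12² = 144 + 144 = 288 ✓

288 = 12² + 12²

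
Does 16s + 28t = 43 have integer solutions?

Step 1: Compute gcd(16, 28).
gcd(16, 28) = 4

Step 2: Check divisibility.
Does 4 divide 43? 43 = 4 x 10 + 3, so no.

By the theorem on linear Diophantine equations, 16s + 28t = 43 has integer solutions if and only if gcd(16, 28) divides 43. Since 4 does not divide 43, no solutions exist.

No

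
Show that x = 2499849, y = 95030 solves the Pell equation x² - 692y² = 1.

Compute x² = 2499849² = 6249245022801
Compute 692y² = 692·95030² = 692·9030700900 = 6249245022800
x² - 692y² = 6249245022801 - 6249245022800 = 1
Since this equals 1, (2499849, 95030) is a solution.

Yes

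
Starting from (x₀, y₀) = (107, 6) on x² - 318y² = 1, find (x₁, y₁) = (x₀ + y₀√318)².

Solutions to x² - Dy² = 1 are generated by powers of (x₀ + y₀√D).
The next solution satisfies x₁ + y₁√318 = (x₀ + y₀√318)², giving:
x₁ = x₀² + 318y₀² = 107² + 318·6² = 11449 + 11448 = 22897
y₁ = 2x₀y₀ = 2·107·6 = 1284

Verify: 22897² - 318·1284² = 524272609 - 524272608 = 1 ✓

x = 22897, y = 1284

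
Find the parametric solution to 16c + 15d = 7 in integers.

Step 1: Compute gcd(16, 15) = 1.
Since 1 divides 7, solutions exist.

Step 2: Find a particular solution using extended Euclidean algorithm.
We get c₀ = 7, d₀ = -7.
Check: 16*7 + 15*-7 = 7 = 7 ✓

Step 3: Write the general solution.
c = 7 + (15/1)t = 7 + 15t
d = -7 - (16/1)t = -7 - 16t
for any integer t.

c = 7 + 15t, d = -7 - 16t for integer t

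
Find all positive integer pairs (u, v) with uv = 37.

The positive divisors of 37 are: 1, 37.
Each divisor d gives the pair (d, 37/d):
(1, 37), (37, 1)

(1, 37), (37, 1)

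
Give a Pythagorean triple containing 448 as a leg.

We need the other leg and hypotenuse such that 448² + x² = c².
Take x = 60, c = 452: 448² + 60² = 200704 + 3600 = 204304 = 452² ✓
Triple: (60, 448, 452)

(60, 448, 452)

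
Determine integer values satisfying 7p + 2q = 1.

Step 1: Check solvability.
gcd(7, 2) = 1
Since 1 divides 1, solutions exist.

Step 2: Apply extended Euclidean algorithm to find gcd.
We find integers such that 7*x0 + 2*y0 = 1

Step 3: Scale the particular solution.
Multiply by 1/1 = 1:
p = 1, q = -3

Step 4: Verify.
7*(1) + 2*(-3) = 1 = 1 ✓

p = 1, q = -3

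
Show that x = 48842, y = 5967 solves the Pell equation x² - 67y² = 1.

Compute x² = 48842² = 2385540964
Compute 67y² = 67·5967² = 67·35605089 = 2385540963
x² - 67y² = 2385540964 - 2385540963 = 1
Since this equals 1, (48842, 5967) is a solution.

Yes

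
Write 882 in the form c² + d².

We need to find integers c, d > 0 such that c² + d² = 882.
Trying c = 21: d² = 882 - 21² = 882 - 441 = 441
d = 21
Check: 21² + 21² = 441 + 441 = 882 ✓

882 = 21² + 21²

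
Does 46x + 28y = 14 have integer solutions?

Step 1: Compute gcd(46, 28).
gcd(46, 28) = 2

Step 2: Check divisibility.
Does 2 divide 14? 14 = 2 x 7, so yes.

By the theorem on linear Diophantine equations, 46x + 28y = 14 has integer solutions if and only if gcd(46, 28) divides 14. Since 2 | 14, solutions exist.

Yes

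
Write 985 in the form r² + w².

We need to find integers r, w > 0 such that r² + w² = 985.
Trying r = 12: w² = 985 - 12² = 985 - 144 = 841
w = 29
Check: 12² + 29² = 144 + 841 = 985 ✓

985 = 12² + 29²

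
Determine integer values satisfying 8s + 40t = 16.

Step 1: Check solvability.
gcd(8, 40) = 8
Since 8 divides 16, solutions exist.

Step 2: Apply extended Euclidean algorithm to find gcd.
We find integers such that 8*x0 + 40*y0 = 8

Step 3: Scale the particular solution.
Multiply by 16/8 = 2:
s = 2, t = 0

Step 4: Verify.
8*(2) + 40*(0) = 16 = 16 ✓

s = 2, t = 0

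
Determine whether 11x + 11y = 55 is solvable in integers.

Step 1: Compute gcd(11, 11).
gcd(11, 11) = 11

Step 2: Check divisibility.
Does 11 divide 55? 55 = 11 x 5, so yes.

By the theorem on linear Diophantine equations, 11x + 11y = 55 has integer solutions if and only if gcd(11, 11) divides 55. Since 11 | 55, solutions exist.

Yes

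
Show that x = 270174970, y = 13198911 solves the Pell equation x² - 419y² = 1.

Compute x² = 270174970² = 72994514414500900
Compute 419y² = 419·13198911² = 419·174211251585921 = 72994514414500899
x² - 419y² = 72994514414500900 - 72994514414500899 = 1
Since this equals 1, (270174970, 13198911) is a solution.

Yes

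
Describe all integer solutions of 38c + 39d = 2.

Step 1: Compute gcd(38, 39) = 1.
Since 1 divides 2, solutions exist.

Step 2: Find a particular solution using extended Euclidean algorithm.
We get c₀ = -2, d₀ = 2.
Check: 38*-2 + 39*2 = 2 = 2 ✓

Step 3: Write the general solution.
c = -2 + (39/1)t = -2 + 39t
d = 2 - (38/1)t = 2 - 38t
for any integer t.

c = -2 + 39t, d = 2 - 38t for integer t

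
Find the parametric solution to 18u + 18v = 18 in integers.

Step 1: Compute gcd(18, 18) = 18.
Since 18 divides 18, solutions exist.

Step 2: Find a particular solution using extended Euclidean algorithm.
We get u₀ = 0, v₀ = 1.
Check: 18*0 + 18*1 = 18 = 18 ✓

Step 3: Write the general solution.
u = 0 + (18/18)t = 0 + 1t
v = 1 - (18/18)t = 1 - 1t
for any integer t.

u = 0 + 1t, v = 1 - 1t for integer t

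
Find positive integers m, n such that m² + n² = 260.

Search for m with 260 - m² a perfect square.
m = 2: 260 - 2² = 260 - 4 = 256 = 16² ✓
So m = 2, n = 16.

m = 2, n = 16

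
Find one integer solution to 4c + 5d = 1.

Step 1: Check solvability.
gcd(4, 5) = 1
Since 1 divides 1, solutions exist.

Step 2: Apply extended Euclidean algorithm to find gcd.
We find integers such that 4*x0 + 5*y0 = 1

Step 3: Scale the particular solution.
Multiply by 1/1 = 1:
c = -1, d = 1

Step 4: Verify.
4*(-1) + 5*(1) = 1 = 1 ✓

c = -1, d = 1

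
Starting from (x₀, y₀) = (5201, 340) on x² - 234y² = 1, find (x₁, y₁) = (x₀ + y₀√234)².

Solutions to x² - Dy² = 1 are generated by powers of (x₀ + y₀√D).
The next solution satisfies x₁ + y₁√234 = (x₀ + y₀√234)², giving:
x₁ = x₀² + 234y₀² = 5201² + 234·340² = 27050401 + 27050400 = 54100801
y₁ = 2x₀y₀ = 2·5201·340 = 3536680

Verify: 54100801² - 234·3536680² = 2926896668841601 - 2926896668841600 = 1 ✓

x = 54100801, y = 3536680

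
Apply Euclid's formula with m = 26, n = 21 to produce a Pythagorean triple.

a = m² - n² = 26² - 21² = 676 - 441 = 235
b = 2mn = 2·26·21 = 1092
c = m² + n² = 676 + 441 = 1117
Verify: 235² + 1092² = 55225 + 1192464 = 1247689 = 1117² ✓

(235, 1092, 1117)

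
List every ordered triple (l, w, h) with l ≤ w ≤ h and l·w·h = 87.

Iterate l from 1 to ⌊87^(1/3)⌋. For each l dividing 87, iterate w ≥ l with w dividing 87/l, and set h = 87/(l·w).
Triples found (2): (1×1×87), (1×3×29)

(1×1×87), (1×3×29)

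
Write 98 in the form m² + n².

We need to find integers m, n > 0 such that m² + n² = 98.
Trying m = 7: n² = 98 - 7² = 98 - 49 = 49
n = 7
Check: 7² + 7² = 49 + 49 = 98 ✓

98 = 7² + 7²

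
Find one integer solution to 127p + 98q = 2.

Step 1: Check solvability.
gcd(127, 98) = 1
Since 1 divides 2, solutions exist.

Step 2: Apply extended Euclidean algorithm to find gcd.
We find integers such that 127*x0 + 98*y0 = 1

Step 3: Scale the particular solution.
Multiply by 2/1 = 2:
p = -54, q = 70

Step 4: Verify.
127*(-54) + 98*(70) = 2 = 2 ✓

p = -54, q = 70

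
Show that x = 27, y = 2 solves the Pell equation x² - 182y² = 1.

Compute x² = 27² = 729
Compute 182y² = 182·2² = 182·4 = 728
x² - 182y² = 729 - 728 = 1
Since this equals 1, (27, 2) is a solution.

Yes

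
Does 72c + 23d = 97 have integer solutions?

Step 1: Compute gcd(72, 23).
gcd(72, 23) = 1

Step 2: Check divisibility.
Does 1 divide 97? 97 = 1 x 97, so yes.

By the theorem on linear Diophantine equations, 72c + 23d = 97 has integer solutions if and only if gcd(72, 23) divides 97. Since 1 | 97, solutions exist.

Yes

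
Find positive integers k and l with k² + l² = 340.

We need to find integers k, l > 0 such that k² + l² = 340.
Trying k = 4: l² = 340 - 4² = 340 - 16 = 324
l = 18
Check: 4² + 18² = 16 + 324 = 340 ✓

340 = 4² + 18²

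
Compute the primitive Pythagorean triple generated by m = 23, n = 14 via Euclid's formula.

a = m² - n² = 529 - 196 = 333
b = 2mn = 2·23·14 = 644
c = m² + n² = 529 + 196 = 725
Verify: 333² + 644² = 110889 + 414736 = 525625 = 725² ✓

(333, 644, 725)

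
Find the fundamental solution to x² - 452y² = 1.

We seek the smallest positive integers (x, y) with x² - 452y² = 1, i.e., x² = 452y² + 1.
Try successive y values:
y = 1: x² = 452·1² + 1 = 453, not a perfect square
y = 2: x² = 452·2² + 1 = 1809, not a perfect square
y = 3: x² = 452·3² + 1 = 4069, not a perfect square
... continuing the search (or via continued fractions) ...
y = 56648: x² = 452·56648² + 1 = 1450466148609, x = 1204353 ✓

Verify: 1204353² - 452·56648² = 1450466148609 - 1450466148608 = 1 ✓

x = 1204353, y = 56648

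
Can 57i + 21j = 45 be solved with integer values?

Step 1: Compute gcd(57, 21).
gcd(57, 21) = 3

Step 2: Check divisibility.
Does 3 divide 45? 45 = 3 x 15, so yes.

By the theorem on linear Diophantine equations, 57i + 21j = 45 has integer solutions if and only if gcd(57, 21) divides 45. Since 3 | 45, solutions exist.

Yes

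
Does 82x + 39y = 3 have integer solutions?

Step 1: Compute gcd(82, 39).
gcd(82, 39) = 1

Step 2: Check divisibility.
Does 1 divide 3? 3 = 1 x 3, so yes.

By the theorem on linear Diophantine equations, 82x + 39y = 3 has integer solutions if and only if gcd(82, 39) divides 3. Since 1 | 3, solutions exist.

Yes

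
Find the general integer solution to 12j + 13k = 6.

Step 1: Compute gcd(12, 13) = 1.
Since 1 divides 6, solutions exist.

Step 2: Find a particular solution using extended Euclidean algorithm.
We get j₀ = -6, k₀ = 6.
Check: 12*-6 + 13*6 = 6 = 6 ✓

Step 3: Write the general solution.
j = -6 + (13/1)t = -6 + 13t
k = 6 - (12/1)t = 6 - 12t
for any integer t.

j = -6 + 13t, k = 6 - 12t for integer t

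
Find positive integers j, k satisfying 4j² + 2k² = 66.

Try small values of j and check whether (66 - 4j²)/2 is a perfect square.
j = 2: 4·2² = 16, so 2k² = 66 - 16 = 50, giving k² = 25, k = 5.
Check: 4·2² + 2·5² = 16 + 50 = 66 ✓

j = 2, k = 5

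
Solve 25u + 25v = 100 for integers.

Step 1: Check solvability.
gcd(25, 25) = 25
Since 25 divides 100, solutions exist.

Step 2: Apply extended Euclidean algorithm to find gcd.
We find integers such that 25*x0 + 25*y0 = 25

Step 3: Scale the particular solution.
Multiply by 100/25 = 4:
u = 0, v = 4

Step 4: Verify.
25*(0) + 25*(4) = 100 = 100 ✓

u = 0, v = 4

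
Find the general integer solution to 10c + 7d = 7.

Step 1: Compute gcd(10, 7) = 1.
Since 1 divides 7, solutions exist.

Step 2: Find a particular solution using extended Euclidean algorithm.
We get c₀ = -14, d₀ = 21.
Check: 10*-14 + 7*21 = 7 = 7 ✓

Step 3: Write the general solution.
c = -14 + (7/1)t = -14 + 7t
d = 21 - (10/1)t = 21 - 10t
for any integer t.

c = -14 + 7t, d = 21 - 10t for integer t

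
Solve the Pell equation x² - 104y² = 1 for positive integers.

We seek the smallest positive integers (x, y) with x² - 104y² = 1, i.e., x² = 104y² + 1.
Try successive y values:
y = 1: x² = 104·1² + 1 = 105, not a perfect square
y = 2: x² = 104·2² + 1 = 417, not a perfect square
y = 3: x² = 104·3² + 1 = 937, not a perfect square
... continuing the search (or via continued fractions) ...
y = 5: x² = 104·5² + 1 = 2601, x = 51 ✓

Verify: 51² - 104·5² = 2601 - 2600 = 1 ✓

x = 51, y = 5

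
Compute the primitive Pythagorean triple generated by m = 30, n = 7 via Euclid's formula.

a = m² - n² = 900 - 49 = 851
b = 2mn = 2·30·7 = 420
c = m² + n² = 900 + 49 = 949
Verify: 851² + 420² = 724201 + 176400 = 900601 = 949² ✓

(851, 420, 949)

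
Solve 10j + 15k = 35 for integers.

Step 1: Check solvability.
gcd(10, 15) = 5
Since 5 divides 35, solutions exist.

Step 2: Apply extended Euclidean algorithm to find gcd.
We find integers such that 10*x0 + 15*y0 = 5

Step 3: Scale the particular solution.
Multiply by 35/5 = 7:
j = -7, k = 7

Step 4: Verify.
10*(-7) + 15*(7) = 35 = 35 ✓

j = -7, k = 7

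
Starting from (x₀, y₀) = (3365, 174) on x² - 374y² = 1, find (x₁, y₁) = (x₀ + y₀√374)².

Solutions to x² - Dy² = 1 are generated by powers of (x₀ + y₀√D).
The next solution satisfies x₁ + y₁√374 = (x₀ + y₀√374)², giving:
x₁ = x₀² + 374y₀² = 3365² + 374·174² = 11323225 + 11323224 = 22646449
y₁ = 2x₀y₀ = 2·3365·174 = 1171020

Verify: 22646449² - 374·1171020² = 512861652309601 - 512861652309600 = 1 ✓

x = 22646449, y = 1171020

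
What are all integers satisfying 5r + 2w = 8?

Step 1: Compute gcd(5, 2) = 1.
Since 1 divides 8, solutions exist.

Step 2: Find a particular solution using extended Euclidean algorithm.
We get r₀ = 8, w₀ = -16.
Check: 5*8 + 2*-16 = 8 = 8 ✓

Step 3: Write the general solution.
r = 8 + (2/1)t = 8 + 2t
w = -16 - (5/1)t = -16 - 5t
for any integer t.

r = 8 + 2t, w = -16 - 5t for integer t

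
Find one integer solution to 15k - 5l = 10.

Step 1: Check solvability.
gcd(15, 5) = 5
Since 5 divides 10, solutions exist.

Step 2: Apply extended Euclidean algorithm to find gcd.
We find integers such that 15*x0 + 5*y0 = 5

Step 3: Scale the particular solution.
Multiply by 10/5 = 2:
k = 0, l = -2

Step 4: Verify.
15*(0) - 5*(-2) = 10 = 10 ✓

k = 0, l = -2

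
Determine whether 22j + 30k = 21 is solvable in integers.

Step 1: Compute gcd(22, 30).
gcd(22, 30) = 2

Step 2: Check divisibility.
Does 2 divide 21? 21 = 2 x 10 + 1, so no.

By the theorem on linear Diophantine equations, 22j + 30k = 21 has integer solutions if and only if gcd(22, 30) divides 21. Since 2 does not divide 21, no solutions exist.

No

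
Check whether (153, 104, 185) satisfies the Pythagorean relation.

Compute a² + b²:
153² + 104² = 23409 + 10816 = 34225
Compute c²:
185² = 34225
Since 34225 = 34225, it is a Pythagorean triple.

Yes, it is a Pythagorean triple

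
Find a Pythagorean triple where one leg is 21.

We need the other leg and hypotenuse such that 21² + x² = c².
Take x = 20, c = 29: 21² + 20² = 441 + 400 = 841 = 29² ✓
Triple: (21, 20, 29)

(21, 20, 29)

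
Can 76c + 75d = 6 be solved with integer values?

Step 1: Compute gcd(76, 75).
gcd(76, 75) = 1

Step 2: Check divisibility.
Does 1 divide 6? 6 = 1 x 6, so yes.

By the theorem on linear Diophantine equations, 76c + 75d = 6 has integer solutions if and only if gcd(76, 75) divides 6. Since 1 | 6, solutions exist.

Yes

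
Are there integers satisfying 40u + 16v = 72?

Step 1: Compute gcd(40, 16).
gcd(40, 16) = 8

Step 2: Check divisibility.
Does 8 divide 72? 72 = 8 x 9, so yes.

By the theorem on linear Diophantine equations, 40u + 16v = 72 has integer solutions if and only if gcd(40, 16) divides 72. Since 8 | 72, solutions exist.

Yes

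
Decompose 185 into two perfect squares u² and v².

We need to find integers u, v > 0 such that u² + v² = 185.
Trying u = 4: v² = 185 - 4² = 185 - 16 = 169
v = 13
Check: 4² + 13² = 16 + 169 = 185 ✓

185 = 4² + 13²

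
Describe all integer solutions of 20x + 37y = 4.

Step 1: Compute gcd(20, 37) = 1.
Since 1 divides 4, solutions exist.

Step 2: Find a particular solution using extended Euclidean algorithm.
We get x₀ = 52, y₀ = -28.
Check: 20*52 + 37*-28 = 4 = 4 ✓

Step 3: Write the general solution.
x = 52 + (37/1)t = 52 + 37t
y = -28 - (20/1)t = -28 - 20t
for any integer t.

x = 52 + 37t, y = -28 - 20t for integer t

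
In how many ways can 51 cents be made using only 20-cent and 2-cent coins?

We need non-negative integers (x, y) with 20x + 2y = 51.
For each x from 0 to 2, check if (51 - 20x) is a non-negative multiple of 2.
Solutions (x, y): none
Count: 0

0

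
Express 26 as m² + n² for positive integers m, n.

We need to find integers m, n > 0 such that m² + n² = 26.
Trying m = 1: n² = 26 - 1² = 26 - 1 = 25
n = 5
Check: 1² + 5² = 1 + 25 = 26 ✓

26 = 1² + 5²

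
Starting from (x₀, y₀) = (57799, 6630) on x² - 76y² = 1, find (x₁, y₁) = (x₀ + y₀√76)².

Solutions to x² - Dy² = 1 are generated by powers of (x₀ + y₀√D).
The next solution satisfies x₁ + y₁√76 = (x₀ + y₀√76)², giving:
x₁ = x₀² + 76y₀² = 57799² + 76·6630² = 3340724401 + 3340724400 = 6681448801
y₁ = 2x₀y₀ = 2·57799·6630 = 766414740

Verify: 6681448801² - 76·766414740² = 44641758080384337601 - 44641758080384337600 = 1 ✓

x = 6681448801, y = 766414740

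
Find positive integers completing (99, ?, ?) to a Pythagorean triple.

We need the other leg and hypotenuse such that 99² + x² = c².
Take x = 20, c = 101: 99² + 20² = 9801 + 400 = 10201 = 101² ✓
Triple: (99, 20, 101)

(99, 20, 101)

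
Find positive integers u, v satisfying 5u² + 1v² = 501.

Try small values of u and check whether (501 - 5u²)/1 is a perfect square.
u = 10: 5·10² = 500, so 1v² = 501 - 500 = 1, giving v² = 1, v = 1.
Check: 5·10² + 1·1² = 500 + 1 = 501 ✓

u = 10, v = 1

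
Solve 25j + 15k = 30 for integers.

Step 1: Check solvability.
gcd(25, 15) = 5
Since 5 divides 30, solutions exist.

Step 2: Apply extended Euclidean algorithm to find gcd.
We find integers such that 25*x0 + 15*y0 = 5

Step 3: Scale the particular solution.
Multiply by 30/5 = 6:
j = -6, k = 12

Step 4: Verify.
25*(-6) + 15*(12) = 30 = 30 ✓

j = -6, k = 12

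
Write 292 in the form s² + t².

We need to find integers s, t > 0 such that s² + t² = 292.
Trying s = 6: t² = 292 - 6² = 292 - 36 = 256
t = 16
Check: 6² + 16² = 36 + 256 = 292 ✓

292 = 6² + 16²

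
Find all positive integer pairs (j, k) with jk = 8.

The positive divisors of 8 are: 1, 2, 4, 8.
Each divisor d gives the pair (d, 8/d):
(1, 8), (2, 4), (4, 2), (8, 1)

(1, 8), (2, 4), (4, 2), (8, 1)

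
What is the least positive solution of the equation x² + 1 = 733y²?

We need x² = 733y² - 1. Try successive y:
y = 1: x² = 733·1² - 1 = 732, not a perfect square
y = 2: x² = 733·2² - 1 = 2931, not a perfect square
y = 3: x² = 733·3² - 1 = 6596, not a perfect square
...
y = 365: x² = 733·365² - 1 = 97653924 = 9882² ✓
Check: 9882² - 733·365² = 97653924 - 97653925 = -1 ✓

x = 9882, y = 365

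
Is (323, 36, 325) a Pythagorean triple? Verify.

Compute a² + b² = 323² + 36² = 104329 + 1296 = 105625
Compute c² = 325² = 105625
Since 105625 = 105625, confirmed.

Yes, it is a Pythagorean triple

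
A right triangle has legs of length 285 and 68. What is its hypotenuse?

c² = a² + b² = 285² + 68² = 81225 + 4624 = 85849
c = 293

293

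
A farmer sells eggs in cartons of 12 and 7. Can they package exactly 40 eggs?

We need non-negative a, b with 12a + 7b = 40.
gcd(12, 7) = 1 divides 40.
Try a = 1: 7b = 40 - 12 = 28, so b = 4.
One way: 1 cartons of 12 and 4 cartons of 7.

Yes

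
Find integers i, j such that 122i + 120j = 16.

Step 1: Check solvability.
gcd(122, 120) = 2
Since 2 divides 16, solutions exist.

Step 2: Apply extended Euclidean algorithm to find gcd.
We find integers such that 122*x0 + 120*y0 = 2

Step 3: Scale the particular solution.
Multiply by 16/2 = 8:
i = 8, j = -8

Step 4: Verify.
122*(8) + 120*(-8) = 16 = 16 ✓

i = 8, j = -8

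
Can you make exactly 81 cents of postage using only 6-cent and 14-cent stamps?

We need non-negative x, y with 6x + 14y = 81.
gcd(6, 14) = 2, and 2 does not divide 81.
No integer solutions exist, so certainly no non-negative ones.

No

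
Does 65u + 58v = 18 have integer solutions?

Step 1: Compute gcd(65, 58).
gcd(65, 58) = 1

Step 2: Check divisibility.
Does 1 divide 18? 18 = 1 x 18, so yes.

By the theorem on linear Diophantine equations, 65u + 58v = 18 has integer solutions if and only if gcd(65, 58) divides 18. Since 1 | 18, solutions exist.

Yes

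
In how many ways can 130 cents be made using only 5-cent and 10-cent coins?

We need non-negative integers (x, y) with 5x + 10y = 130.
For each x from 0 to 26, check if (130 - 5x) is a non-negative multiple of 10.
Solutions (x, y): (0,13), (2,12), (4,11), (6,10), ...
Count: 14

14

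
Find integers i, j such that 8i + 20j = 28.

Step 1: Check solvability.
gcd(8, 20) = 4
Since 4 divides 28, solutions exist.

Step 2: Apply extended Euclidean algorithm to find gcd.
We find integers such that 8*x0 + 20*y0 = 4

Step 3: Scale the particular solution.
Multiply by 28/4 = 7:
i = -14, j = 7

Step 4: Verify.
8*(-14) + 20*(7) = 28 = 28 ✓

i = -14, j = 7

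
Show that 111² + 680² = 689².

Compute a² + b² = 111² + 680² = 12321 + 462400 = 474721
Compute c² = 689² = 474721
Since 474721 = 474721, confirmed.

Yes, it is a Pythagorean triple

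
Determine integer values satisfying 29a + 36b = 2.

Step 1: Check solvability.
gcd(29, 36) = 1
Since 1 divides 2, solutions exist.

Step 2: Apply extended Euclidean algorithm to find gcd.
We find integers such that 29*x0 + 36*y0 = 1

Step 3: Scale the particular solution.
Multiply by 2/1 = 2:
a = 10, b = -8

Step 4: Verify.
29*(10) + 36*(-8) = 2 = 2 ✓

a = 10, b = -8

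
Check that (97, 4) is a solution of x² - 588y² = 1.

Compute x² = 97² = 9409
Compute 588y² = 588·4² = 588·16 = 9408
x² - 588y² = 9409 - 9408 = 1
Since this equals 1, (97, 4) is a solution.

Yes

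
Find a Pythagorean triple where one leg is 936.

We need the other leg and hypotenuse such that 936² + x² = c².
Take x = 4002, c = 4110: 936² + 4002² = 876096 + 16016004 = 16892100 = 4110² ✓
Triple: (4002, 936, 4110)

(4002, 936, 4110)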